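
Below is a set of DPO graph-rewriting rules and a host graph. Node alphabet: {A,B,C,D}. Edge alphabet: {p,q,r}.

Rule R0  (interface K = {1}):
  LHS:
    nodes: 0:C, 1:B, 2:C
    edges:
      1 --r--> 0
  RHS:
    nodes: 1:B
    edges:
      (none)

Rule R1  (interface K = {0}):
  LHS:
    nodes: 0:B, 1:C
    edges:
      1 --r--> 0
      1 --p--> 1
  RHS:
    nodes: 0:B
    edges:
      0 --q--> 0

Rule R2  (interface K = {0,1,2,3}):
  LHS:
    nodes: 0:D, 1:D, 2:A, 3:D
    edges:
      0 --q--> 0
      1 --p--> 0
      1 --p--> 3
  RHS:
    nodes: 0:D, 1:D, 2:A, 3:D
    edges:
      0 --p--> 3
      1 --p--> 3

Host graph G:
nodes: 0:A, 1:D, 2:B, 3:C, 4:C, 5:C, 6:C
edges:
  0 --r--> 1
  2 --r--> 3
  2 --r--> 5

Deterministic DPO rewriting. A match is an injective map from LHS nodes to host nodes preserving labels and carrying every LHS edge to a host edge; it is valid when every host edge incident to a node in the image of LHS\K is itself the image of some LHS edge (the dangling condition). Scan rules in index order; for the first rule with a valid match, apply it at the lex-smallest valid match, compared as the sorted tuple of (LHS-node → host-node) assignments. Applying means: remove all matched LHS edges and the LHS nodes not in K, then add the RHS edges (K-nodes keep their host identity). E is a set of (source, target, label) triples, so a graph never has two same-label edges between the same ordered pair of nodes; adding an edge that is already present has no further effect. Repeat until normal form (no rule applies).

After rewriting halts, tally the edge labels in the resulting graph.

Answer: r:1

Rewrite trace:
start.  V:7 E:3  edges: 0-r->1 2-r->3 2-r->5
1. fire R0 via {0↦3, 1↦2, 2↦4}  →  V:5 E:2  edges: 0-r->1 2-r->5
2. fire R0 via {0↦5, 1↦2, 2↦6}  →  V:3 E:1  edges: 0-r->1
final graph: no rule applies after step 2
NF edges: [(0, 1, 'r')]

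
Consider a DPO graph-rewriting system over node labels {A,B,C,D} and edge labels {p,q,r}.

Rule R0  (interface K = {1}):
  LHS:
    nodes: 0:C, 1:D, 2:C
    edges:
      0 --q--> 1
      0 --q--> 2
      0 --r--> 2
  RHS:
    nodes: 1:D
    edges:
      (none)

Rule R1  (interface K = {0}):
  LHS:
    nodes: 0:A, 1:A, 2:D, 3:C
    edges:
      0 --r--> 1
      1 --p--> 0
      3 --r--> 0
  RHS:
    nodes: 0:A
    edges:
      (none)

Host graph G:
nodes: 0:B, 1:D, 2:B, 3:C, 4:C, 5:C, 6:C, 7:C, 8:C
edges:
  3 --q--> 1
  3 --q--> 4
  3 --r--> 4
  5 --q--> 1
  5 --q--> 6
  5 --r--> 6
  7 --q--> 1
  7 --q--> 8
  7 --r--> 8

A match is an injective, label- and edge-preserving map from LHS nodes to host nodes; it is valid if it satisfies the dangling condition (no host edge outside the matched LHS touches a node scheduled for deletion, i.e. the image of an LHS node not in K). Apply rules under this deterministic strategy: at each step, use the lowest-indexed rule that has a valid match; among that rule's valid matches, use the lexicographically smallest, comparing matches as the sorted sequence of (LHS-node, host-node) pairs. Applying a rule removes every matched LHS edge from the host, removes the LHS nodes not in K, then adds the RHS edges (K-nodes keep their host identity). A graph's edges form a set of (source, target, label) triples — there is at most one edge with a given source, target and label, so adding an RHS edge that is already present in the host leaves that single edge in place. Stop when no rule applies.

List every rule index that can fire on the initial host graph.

R0: 3 valid matches — {0↦3, 1↦1, 2↦4}, {0↦5, 1↦1, 2↦6}, {0↦7, 1↦1, 2↦8}
R1: no valid match — LHS pattern not found

Answer: [R0]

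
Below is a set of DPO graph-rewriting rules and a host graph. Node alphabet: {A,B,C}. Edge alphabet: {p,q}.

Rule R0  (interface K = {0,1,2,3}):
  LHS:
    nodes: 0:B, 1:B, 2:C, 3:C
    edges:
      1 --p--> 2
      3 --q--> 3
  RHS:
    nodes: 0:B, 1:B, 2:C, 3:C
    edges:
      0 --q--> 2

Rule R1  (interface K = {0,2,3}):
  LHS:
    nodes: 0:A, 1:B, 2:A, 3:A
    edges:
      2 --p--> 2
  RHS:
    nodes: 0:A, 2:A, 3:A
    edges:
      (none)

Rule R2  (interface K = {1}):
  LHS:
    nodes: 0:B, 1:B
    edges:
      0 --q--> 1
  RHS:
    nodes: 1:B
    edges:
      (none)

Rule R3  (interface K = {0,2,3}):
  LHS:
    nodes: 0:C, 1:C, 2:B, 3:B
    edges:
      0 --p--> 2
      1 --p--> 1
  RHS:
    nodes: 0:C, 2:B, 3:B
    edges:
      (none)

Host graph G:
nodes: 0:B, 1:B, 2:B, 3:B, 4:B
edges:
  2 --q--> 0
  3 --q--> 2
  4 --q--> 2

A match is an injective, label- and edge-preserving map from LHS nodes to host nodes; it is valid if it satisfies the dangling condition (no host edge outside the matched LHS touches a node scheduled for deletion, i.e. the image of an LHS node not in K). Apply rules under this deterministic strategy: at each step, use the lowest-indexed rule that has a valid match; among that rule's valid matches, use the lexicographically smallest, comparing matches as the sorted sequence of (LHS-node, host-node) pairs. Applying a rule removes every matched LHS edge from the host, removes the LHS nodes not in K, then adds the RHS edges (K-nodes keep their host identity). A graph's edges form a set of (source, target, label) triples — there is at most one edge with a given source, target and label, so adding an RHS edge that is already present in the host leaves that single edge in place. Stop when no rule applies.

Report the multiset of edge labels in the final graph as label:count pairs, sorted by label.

start.  V:5 E:3  edges: 2-q->0 3-q->2 4-q->2
1. fire R2 via {0↦3, 1↦2}  →  V:4 E:2  edges: 2-q->0 4-q->2
2. fire R2 via {0↦4, 1↦2}  →  V:3 E:1  edges: 2-q->0
3. fire R2 via {0↦2, 1↦0}  →  V:2 E:0  edges: ∅
normal form: no rule applies after step 3
NF edges: []

Answer: (no edges)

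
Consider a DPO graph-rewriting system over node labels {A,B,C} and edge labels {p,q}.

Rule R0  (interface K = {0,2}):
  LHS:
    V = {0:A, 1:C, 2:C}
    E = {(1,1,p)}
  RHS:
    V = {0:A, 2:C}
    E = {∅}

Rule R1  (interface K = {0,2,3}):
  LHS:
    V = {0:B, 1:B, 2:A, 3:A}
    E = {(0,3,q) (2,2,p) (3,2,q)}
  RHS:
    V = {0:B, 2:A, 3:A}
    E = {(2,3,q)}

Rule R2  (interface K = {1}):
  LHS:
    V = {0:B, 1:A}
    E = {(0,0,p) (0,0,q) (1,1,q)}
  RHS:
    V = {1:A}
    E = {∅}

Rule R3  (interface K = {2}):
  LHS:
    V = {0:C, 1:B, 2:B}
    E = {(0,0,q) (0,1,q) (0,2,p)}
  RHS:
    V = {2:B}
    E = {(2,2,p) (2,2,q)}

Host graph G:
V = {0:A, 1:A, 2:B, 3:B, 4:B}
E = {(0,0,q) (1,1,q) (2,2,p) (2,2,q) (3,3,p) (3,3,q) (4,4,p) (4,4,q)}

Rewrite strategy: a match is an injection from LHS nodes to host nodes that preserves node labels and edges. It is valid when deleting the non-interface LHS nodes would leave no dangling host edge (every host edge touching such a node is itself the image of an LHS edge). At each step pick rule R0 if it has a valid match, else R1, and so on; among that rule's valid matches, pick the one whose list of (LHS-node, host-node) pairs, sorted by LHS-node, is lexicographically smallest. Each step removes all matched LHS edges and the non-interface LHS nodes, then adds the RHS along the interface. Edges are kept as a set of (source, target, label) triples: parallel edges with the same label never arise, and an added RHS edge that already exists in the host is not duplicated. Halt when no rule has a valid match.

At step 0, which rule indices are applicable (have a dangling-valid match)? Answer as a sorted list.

Answer: [R2]

Derivation:
R0: no valid match — LHS pattern not found
R1: no valid match — LHS pattern not found
R2: 6 valid matches — {0↦2, 1↦0}, {0↦2, 1↦1}, {0↦3, 1↦0} (+3 more)
R3: no valid match — LHS pattern not found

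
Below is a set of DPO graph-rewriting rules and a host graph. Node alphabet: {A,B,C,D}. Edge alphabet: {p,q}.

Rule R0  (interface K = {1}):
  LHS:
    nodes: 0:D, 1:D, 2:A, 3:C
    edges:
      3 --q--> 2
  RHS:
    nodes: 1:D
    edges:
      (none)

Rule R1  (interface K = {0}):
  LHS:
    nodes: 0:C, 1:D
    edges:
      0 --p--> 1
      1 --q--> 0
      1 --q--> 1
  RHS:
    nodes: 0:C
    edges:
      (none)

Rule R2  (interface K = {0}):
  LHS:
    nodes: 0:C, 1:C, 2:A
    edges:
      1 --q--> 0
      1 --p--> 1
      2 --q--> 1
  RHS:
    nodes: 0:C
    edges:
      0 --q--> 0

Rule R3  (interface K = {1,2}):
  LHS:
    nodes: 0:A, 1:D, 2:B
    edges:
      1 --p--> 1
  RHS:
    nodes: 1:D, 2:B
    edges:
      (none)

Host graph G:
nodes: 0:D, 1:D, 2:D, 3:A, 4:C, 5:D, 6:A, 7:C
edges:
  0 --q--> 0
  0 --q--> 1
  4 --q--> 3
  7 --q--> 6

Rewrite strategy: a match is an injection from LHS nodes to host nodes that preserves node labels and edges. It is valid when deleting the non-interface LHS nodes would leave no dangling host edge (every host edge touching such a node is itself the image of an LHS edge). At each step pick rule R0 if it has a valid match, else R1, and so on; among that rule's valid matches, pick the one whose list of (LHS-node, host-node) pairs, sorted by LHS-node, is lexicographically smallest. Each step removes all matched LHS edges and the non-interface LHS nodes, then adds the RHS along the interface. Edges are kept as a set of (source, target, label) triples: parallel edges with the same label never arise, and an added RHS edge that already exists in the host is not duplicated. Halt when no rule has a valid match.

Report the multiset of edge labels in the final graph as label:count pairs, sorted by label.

Answer: q:2

Steps:
initial: |V|=8 |E|=4  E = 0-q->0 0-q->1 4-q->3 7-q->6
step 1: apply R0 at {0↦2, 1↦0, 2↦3, 3↦4}  → |V|=5 |E|=3  E = 0-q->0 0-q->1 7-q->6
step 2: apply R0 at {0↦5, 1↦0, 2↦6, 3↦7}  → |V|=2 |E|=2  E = 0-q->0 0-q->1
halt: no rule applies after step 2
NF edges: [(0, 0, 'q'), (0, 1, 'q')]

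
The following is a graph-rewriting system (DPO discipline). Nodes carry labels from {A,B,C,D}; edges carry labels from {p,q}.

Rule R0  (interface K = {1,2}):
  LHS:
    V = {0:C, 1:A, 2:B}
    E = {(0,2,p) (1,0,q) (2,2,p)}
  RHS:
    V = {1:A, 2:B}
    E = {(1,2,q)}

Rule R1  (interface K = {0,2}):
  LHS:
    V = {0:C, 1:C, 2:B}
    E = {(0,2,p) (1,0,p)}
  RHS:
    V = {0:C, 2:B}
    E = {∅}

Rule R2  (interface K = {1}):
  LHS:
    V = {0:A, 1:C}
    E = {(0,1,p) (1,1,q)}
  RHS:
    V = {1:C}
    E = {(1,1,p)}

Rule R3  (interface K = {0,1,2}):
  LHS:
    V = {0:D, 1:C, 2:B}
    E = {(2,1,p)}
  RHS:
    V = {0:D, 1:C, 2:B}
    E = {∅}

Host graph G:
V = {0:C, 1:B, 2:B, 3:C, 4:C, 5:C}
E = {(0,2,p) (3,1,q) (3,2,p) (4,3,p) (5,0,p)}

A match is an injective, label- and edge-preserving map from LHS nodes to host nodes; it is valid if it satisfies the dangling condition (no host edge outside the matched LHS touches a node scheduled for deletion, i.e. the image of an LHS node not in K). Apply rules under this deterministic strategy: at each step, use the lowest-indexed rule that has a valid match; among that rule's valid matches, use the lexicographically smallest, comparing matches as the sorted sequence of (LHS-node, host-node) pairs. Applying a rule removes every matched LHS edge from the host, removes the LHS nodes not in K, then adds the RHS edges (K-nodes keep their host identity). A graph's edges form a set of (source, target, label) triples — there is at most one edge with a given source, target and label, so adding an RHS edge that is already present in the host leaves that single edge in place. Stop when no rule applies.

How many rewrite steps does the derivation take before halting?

Answer: 2

Rewrite trace:
start.  V:6 E:5  edges: 0-p->2 3-q->1 3-p->2 4-p->3 5-p->0
1. fire R1 via {0↦0, 1↦5, 2↦2}  →  V:5 E:3  edges: 3-q->1 3-p->2 4-p->3
2. fire R1 via {0↦3, 1↦4, 2↦2}  →  V:4 E:1  edges: 3-q->1
final graph: no rule applies after step 2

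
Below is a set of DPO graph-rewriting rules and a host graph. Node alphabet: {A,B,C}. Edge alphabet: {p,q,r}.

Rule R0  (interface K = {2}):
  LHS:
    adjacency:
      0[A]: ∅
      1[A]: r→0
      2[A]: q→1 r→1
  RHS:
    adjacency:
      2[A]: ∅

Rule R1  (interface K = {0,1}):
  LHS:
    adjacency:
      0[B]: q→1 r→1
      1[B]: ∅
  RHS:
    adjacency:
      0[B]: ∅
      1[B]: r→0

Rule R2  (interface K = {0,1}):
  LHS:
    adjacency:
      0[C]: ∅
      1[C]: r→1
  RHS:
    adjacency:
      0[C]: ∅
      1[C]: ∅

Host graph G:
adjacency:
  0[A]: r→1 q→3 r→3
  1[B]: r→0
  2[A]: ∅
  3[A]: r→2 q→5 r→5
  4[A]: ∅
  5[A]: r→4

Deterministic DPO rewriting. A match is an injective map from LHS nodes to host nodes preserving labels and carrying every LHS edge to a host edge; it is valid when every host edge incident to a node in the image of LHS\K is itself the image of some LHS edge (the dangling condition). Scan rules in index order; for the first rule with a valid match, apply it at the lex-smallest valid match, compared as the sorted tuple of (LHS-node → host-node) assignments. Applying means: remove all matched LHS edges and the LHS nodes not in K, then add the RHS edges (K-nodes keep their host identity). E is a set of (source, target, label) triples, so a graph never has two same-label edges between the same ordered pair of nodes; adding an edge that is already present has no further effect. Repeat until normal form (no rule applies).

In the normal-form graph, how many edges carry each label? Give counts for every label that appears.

Answer: r:2

Derivation:
start.  V:6 E:8  edges: 0-r->1 0-q->3 0-r->3 1-r->0 3-r->2 3-q->5 3-r->5 5-r->4
1. fire R0 via {0↦4, 1↦5, 2↦3}  →  V:4 E:5  edges: 0-r->1 0-q->3 0-r->3 1-r->0 3-r->2
2. fire R0 via {0↦2, 1↦3, 2↦0}  →  V:2 E:2  edges: 0-r->1 1-r->0
normal form: no rule applies after step 2
NF edges: [(0, 1, 'r'), (1, 0, 'r')]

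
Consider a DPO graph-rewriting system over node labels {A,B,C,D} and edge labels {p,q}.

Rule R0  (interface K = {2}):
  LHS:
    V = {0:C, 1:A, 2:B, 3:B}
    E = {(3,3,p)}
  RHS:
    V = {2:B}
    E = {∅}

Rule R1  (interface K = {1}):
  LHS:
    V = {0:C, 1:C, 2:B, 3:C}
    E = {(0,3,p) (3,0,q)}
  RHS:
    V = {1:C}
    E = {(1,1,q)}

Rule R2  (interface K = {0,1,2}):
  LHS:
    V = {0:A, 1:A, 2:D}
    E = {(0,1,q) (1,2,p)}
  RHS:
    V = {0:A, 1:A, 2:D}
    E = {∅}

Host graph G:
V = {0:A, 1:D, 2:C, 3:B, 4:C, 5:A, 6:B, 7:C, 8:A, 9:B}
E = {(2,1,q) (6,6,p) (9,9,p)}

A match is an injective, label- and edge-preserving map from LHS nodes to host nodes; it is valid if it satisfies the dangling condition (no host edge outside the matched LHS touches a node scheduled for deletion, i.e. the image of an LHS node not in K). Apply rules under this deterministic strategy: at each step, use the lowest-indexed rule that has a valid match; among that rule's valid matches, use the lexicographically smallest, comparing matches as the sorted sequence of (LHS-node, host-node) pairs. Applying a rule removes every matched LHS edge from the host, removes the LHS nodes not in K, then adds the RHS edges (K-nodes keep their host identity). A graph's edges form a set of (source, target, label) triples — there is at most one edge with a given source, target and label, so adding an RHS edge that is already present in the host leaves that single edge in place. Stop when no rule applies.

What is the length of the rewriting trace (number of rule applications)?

Answer: 2

Derivation:
start.  V:10 E:3  edges: 2-q->1 6-p->6 9-p->9
1. fire R0 via {0↦4, 1↦0, 2↦3, 3↦6}  →  V:7 E:2  edges: 2-q->1 9-p->9
2. fire R0 via {0↦7, 1↦5, 2↦3, 3↦9}  →  V:4 E:1  edges: 2-q->1
halt: no rule applies after step 2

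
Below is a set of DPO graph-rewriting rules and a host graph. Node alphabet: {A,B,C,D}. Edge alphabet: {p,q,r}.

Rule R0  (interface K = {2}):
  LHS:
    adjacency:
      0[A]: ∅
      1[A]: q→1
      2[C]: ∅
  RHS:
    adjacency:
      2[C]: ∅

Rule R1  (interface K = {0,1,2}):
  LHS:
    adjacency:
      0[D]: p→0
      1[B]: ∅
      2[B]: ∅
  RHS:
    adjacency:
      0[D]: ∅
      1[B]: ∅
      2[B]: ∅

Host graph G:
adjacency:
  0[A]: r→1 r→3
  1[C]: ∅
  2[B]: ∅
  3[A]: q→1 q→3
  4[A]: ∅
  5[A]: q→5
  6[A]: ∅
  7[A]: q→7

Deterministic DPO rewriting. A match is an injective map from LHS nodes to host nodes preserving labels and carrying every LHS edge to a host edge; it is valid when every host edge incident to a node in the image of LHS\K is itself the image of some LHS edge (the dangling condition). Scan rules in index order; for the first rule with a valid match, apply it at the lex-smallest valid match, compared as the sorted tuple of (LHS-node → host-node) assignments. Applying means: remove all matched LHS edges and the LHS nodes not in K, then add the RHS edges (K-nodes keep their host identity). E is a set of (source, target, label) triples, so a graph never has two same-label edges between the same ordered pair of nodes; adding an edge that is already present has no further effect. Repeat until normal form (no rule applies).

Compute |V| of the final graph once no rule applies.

Answer: 4

Derivation:
start.  V:8 E:6  edges: 0-r->1 0-r->3 3-q->1 3-q->3 5-q->5 7-q->7
1. fire R0 via {0↦4, 1↦5, 2↦1}  →  V:6 E:5  edges: 0-r->1 0-r->3 3-q->1 3-q->3 7-q->7
2. fire R0 via {0↦6, 1↦7, 2↦1}  →  V:4 E:4  edges: 0-r->1 0-r->3 3-q->1 3-q->3
final graph: no rule applies after step 2
NF nodes: {0:A, 1:C, 2:B, 3:A}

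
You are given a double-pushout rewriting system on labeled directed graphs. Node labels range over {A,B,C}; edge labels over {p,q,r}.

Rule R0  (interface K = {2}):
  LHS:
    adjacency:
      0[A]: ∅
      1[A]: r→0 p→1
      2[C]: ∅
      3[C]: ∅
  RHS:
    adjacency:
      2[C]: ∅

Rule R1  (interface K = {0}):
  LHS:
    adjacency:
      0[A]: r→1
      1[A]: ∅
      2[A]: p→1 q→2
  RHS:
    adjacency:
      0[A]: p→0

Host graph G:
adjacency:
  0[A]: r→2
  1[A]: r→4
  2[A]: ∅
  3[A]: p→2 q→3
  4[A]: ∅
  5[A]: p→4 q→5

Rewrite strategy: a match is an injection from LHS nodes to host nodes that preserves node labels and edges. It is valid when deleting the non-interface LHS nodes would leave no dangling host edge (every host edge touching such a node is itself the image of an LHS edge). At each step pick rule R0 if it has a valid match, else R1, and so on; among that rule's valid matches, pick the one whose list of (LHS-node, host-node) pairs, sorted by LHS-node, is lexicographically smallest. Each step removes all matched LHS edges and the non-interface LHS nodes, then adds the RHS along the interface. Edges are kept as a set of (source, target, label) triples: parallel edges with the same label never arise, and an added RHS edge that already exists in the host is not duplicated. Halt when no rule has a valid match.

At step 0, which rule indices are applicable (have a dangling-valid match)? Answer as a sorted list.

R0: no valid match — LHS pattern not found
R1: 2 valid matches — {0↦0, 1↦2, 2↦3}, {0↦1, 1↦4, 2↦5}

Answer: [R1]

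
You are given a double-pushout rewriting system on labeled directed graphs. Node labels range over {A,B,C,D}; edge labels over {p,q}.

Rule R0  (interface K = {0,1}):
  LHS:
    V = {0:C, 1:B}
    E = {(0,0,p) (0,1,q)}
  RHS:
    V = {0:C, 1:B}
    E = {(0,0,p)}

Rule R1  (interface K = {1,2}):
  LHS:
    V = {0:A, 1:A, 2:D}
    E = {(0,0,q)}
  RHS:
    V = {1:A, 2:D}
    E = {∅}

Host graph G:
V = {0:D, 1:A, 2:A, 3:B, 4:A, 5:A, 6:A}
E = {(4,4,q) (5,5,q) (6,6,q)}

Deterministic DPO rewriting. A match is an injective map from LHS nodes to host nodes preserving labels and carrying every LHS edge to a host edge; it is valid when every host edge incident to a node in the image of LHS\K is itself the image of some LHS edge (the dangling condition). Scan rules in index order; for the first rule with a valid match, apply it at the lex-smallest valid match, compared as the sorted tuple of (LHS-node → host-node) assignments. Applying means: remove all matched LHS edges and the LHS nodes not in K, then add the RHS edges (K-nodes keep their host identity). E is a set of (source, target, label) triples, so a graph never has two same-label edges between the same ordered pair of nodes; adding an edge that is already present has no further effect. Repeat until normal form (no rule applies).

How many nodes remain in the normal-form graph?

Answer: 4

Rewrite trace:
initial: |V|=7 |E|=3  E = 4-q->4 5-q->5 6-q->6
step 1: apply R1 at {0↦4, 1↦1, 2↦0}  → |V|=6 |E|=2  E = 5-q->5 6-q->6
step 2: apply R1 at {0↦5, 1↦1, 2↦0}  → |V|=5 |E|=1  E = 6-q->6
step 3: apply R1 at {0↦6, 1↦1, 2↦0}  → |V|=4 |E|=0  E = ∅
halt: no rule applies after step 3
NF nodes: {0:D, 1:A, 2:A, 3:B}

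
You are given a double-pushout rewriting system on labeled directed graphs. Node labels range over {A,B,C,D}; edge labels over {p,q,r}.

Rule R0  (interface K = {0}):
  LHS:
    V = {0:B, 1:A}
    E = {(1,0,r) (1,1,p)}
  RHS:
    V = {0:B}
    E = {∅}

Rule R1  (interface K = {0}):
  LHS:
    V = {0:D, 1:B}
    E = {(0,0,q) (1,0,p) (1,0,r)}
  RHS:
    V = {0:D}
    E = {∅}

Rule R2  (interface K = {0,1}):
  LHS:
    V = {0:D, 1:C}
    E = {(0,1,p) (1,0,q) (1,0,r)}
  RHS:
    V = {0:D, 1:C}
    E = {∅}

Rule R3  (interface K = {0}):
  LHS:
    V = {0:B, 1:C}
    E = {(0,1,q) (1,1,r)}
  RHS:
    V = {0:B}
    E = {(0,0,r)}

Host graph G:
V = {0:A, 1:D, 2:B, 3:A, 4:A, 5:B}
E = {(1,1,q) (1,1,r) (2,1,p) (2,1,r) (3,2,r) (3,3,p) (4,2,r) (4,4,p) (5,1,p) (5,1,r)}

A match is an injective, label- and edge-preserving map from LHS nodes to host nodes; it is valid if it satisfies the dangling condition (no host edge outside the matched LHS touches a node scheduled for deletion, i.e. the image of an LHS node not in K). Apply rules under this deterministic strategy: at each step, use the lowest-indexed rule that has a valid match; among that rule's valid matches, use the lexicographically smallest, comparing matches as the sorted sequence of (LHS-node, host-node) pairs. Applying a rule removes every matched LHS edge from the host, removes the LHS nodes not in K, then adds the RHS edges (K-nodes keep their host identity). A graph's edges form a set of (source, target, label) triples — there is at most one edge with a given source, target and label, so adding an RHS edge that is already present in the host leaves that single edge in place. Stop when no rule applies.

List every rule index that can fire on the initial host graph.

Answer: [R0,R1]

Steps:
R0: 2 valid matches — {0↦2, 1↦3}, {0↦2, 1↦4}
R1: 1 valid match — {0↦1, 1↦5}
R2: no valid match — LHS pattern not found
R3: no valid match — LHS pattern not found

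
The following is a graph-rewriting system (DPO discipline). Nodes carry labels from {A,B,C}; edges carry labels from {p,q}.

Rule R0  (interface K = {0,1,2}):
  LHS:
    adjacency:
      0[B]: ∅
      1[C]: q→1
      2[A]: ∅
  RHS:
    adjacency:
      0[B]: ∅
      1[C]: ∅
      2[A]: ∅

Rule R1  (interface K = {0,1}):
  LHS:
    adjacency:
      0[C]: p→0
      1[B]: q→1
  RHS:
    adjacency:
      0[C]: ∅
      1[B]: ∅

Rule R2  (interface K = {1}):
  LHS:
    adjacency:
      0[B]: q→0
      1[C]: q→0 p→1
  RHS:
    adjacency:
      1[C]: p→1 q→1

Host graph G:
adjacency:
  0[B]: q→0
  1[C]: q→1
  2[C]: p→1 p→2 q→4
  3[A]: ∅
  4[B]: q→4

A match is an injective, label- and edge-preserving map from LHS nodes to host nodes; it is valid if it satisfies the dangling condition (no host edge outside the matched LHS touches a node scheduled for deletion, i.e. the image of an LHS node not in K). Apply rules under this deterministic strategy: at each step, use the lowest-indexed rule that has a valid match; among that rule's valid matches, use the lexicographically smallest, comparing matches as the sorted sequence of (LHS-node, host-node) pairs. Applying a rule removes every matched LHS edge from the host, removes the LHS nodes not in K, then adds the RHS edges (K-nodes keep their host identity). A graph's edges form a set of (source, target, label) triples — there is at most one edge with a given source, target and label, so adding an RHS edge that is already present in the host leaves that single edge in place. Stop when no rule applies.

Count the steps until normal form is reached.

[0] host  ⇒  5 nodes, 6 edges  {0-q->0 1-q->1 2-p->1 2-p->2 2-q->4 4-q->4}
[1] R0 @ {0↦0, 1↦1, 2↦3}  ⇒  5 nodes, 5 edges  {0-q->0 2-p->1 2-p->2 2-q->4 4-q->4}
[2] R1 @ {0↦2, 1↦0}  ⇒  5 nodes, 3 edges  {2-p->1 2-q->4 4-q->4}
final graph: no rule applies after step 2

Answer: 2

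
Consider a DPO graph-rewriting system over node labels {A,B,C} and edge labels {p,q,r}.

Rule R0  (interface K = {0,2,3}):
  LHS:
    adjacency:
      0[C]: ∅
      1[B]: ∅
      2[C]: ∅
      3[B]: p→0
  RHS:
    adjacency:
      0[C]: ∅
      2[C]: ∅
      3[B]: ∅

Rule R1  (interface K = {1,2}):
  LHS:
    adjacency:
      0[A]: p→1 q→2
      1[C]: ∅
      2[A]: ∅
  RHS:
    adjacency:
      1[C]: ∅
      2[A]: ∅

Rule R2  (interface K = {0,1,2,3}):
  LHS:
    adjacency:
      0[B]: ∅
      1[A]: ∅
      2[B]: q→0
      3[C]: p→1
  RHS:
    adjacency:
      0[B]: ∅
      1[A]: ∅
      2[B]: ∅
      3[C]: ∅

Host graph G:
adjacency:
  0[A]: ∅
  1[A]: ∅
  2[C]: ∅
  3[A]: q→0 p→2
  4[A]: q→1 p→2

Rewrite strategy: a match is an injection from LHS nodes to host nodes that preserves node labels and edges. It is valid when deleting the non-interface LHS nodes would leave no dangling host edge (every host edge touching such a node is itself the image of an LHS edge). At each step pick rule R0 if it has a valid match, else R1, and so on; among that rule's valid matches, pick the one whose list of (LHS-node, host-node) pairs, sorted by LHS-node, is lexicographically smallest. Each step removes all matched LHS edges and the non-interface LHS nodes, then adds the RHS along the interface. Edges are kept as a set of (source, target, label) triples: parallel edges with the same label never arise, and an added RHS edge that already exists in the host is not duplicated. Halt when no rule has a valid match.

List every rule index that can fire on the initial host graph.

Answer: [R1]

Steps:
R0: no valid match — LHS pattern not found
R1: 2 valid matches — {0↦3, 1↦2, 2↦0}, {0↦4, 1↦2, 2↦1}
R2: no valid match — LHS pattern not found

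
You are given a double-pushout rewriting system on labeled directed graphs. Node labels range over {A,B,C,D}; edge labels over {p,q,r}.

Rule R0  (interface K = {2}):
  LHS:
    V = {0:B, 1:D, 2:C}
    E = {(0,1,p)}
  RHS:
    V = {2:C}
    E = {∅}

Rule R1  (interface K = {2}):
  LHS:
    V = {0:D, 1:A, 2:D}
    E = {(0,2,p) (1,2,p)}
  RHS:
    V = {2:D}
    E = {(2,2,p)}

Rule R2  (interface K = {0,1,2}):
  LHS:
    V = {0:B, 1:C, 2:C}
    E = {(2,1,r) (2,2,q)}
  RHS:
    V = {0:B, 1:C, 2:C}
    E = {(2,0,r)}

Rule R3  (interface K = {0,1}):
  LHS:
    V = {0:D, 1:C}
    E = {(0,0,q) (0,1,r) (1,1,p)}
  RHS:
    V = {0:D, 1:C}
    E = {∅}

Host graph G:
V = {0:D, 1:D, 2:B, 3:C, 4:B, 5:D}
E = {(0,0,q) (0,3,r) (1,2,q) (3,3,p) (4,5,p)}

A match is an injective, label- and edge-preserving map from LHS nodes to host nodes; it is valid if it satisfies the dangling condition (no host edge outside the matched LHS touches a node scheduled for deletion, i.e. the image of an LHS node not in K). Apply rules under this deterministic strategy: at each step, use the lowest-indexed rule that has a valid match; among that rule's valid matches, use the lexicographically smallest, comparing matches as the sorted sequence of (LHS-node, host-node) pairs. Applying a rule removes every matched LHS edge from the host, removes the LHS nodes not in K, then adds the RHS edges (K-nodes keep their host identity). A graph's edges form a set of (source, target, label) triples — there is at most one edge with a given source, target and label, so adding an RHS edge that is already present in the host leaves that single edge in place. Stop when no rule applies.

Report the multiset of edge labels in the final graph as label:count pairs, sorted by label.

start.  V:6 E:5  edges: 0-q->0 0-r->3 1-q->2 3-p->3 4-p->5
1. fire R0 via {0↦4, 1↦5, 2↦3}  →  V:4 E:4  edges: 0-q->0 0-r->3 1-q->2 3-p->3
2. fire R3 via {0↦0, 1↦3}  →  V:4 E:1  edges: 1-q->2
final graph: no rule applies after step 2
NF edges: [(1, 2, 'q')]

Answer: q:1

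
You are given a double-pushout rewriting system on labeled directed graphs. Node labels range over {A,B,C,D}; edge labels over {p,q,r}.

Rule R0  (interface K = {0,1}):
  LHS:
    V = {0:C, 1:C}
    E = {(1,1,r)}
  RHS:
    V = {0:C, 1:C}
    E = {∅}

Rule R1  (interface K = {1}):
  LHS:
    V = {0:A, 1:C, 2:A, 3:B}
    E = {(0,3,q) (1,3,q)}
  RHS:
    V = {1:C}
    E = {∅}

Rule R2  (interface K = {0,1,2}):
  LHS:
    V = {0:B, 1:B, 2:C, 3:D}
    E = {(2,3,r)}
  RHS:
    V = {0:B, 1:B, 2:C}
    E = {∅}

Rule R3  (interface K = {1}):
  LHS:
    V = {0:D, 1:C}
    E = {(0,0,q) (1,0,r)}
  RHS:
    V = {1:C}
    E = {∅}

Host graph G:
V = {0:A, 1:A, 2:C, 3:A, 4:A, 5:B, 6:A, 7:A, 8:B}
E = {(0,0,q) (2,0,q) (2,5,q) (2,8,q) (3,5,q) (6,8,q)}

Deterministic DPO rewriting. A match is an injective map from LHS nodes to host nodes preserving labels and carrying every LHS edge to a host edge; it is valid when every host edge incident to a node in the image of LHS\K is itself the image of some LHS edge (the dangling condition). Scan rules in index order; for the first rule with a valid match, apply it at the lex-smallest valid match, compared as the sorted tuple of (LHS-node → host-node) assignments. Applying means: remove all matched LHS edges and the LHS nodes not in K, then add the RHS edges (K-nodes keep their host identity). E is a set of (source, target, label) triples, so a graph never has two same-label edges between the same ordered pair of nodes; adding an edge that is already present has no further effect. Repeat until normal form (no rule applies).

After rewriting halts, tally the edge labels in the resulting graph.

Answer: q:2

Derivation:
[0] host  ⇒  9 nodes, 6 edges  {0-q->0 2-q->0 2-q->5 2-q->8 3-q->5 6-q->8}
[1] R1 @ {0↦3, 1↦2, 2↦1, 3↦5}  ⇒  6 nodes, 4 edges  {0-q->0 2-q->0 2-q->8 6-q->8}
[2] R1 @ {0↦6, 1↦2, 2↦4, 3↦8}  ⇒  3 nodes, 2 edges  {0-q->0 2-q->0}
halt: no rule applies after step 2
NF edges: [(0, 0, 'q'), (2, 0, 'q')]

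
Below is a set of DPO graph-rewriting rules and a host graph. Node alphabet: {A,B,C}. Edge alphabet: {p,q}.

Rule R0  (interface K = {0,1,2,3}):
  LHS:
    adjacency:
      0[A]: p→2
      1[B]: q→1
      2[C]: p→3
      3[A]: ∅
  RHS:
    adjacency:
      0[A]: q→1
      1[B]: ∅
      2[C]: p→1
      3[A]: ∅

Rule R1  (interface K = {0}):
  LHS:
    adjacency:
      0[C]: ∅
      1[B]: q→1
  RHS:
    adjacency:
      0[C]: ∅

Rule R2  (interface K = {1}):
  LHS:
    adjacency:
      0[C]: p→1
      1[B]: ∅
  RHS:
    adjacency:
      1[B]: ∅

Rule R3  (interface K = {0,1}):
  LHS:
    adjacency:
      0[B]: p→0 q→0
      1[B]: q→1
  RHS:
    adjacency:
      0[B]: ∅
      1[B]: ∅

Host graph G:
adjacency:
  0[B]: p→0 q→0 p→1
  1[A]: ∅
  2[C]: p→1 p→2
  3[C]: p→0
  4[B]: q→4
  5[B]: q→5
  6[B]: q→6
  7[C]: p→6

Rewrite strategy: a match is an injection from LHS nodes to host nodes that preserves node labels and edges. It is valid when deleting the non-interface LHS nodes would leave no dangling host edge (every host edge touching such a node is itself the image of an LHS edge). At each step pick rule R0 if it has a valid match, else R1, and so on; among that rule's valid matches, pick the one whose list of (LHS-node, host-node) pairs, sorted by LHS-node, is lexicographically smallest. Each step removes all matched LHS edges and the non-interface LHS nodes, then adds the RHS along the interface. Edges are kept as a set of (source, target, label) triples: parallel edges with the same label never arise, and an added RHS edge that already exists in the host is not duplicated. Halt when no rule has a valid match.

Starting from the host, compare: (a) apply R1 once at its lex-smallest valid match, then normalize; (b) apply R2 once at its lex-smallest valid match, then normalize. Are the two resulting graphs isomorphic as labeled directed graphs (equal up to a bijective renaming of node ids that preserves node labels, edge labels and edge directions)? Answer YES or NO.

branch R1-first: apply at {0↦2, 1↦4} → |E|=9, then 4 more step(s) → NF |V|=3 |E|=5 V={0:B, 1:A, 2:C} E=0-p->0 0-q->0 0-p->1 2-p->1 2-p->2
branch R2-first: apply at {0↦3, 1↦0} → |E|=9, then 4 more step(s) → NF |V|=3 |E|=5 V={0:B, 1:A, 2:C} E=0-p->0 0-q->0 0-p->1 2-p->1 2-p->2
graphs isomorphic (equal up to label-preserving node renaming)

Answer: YES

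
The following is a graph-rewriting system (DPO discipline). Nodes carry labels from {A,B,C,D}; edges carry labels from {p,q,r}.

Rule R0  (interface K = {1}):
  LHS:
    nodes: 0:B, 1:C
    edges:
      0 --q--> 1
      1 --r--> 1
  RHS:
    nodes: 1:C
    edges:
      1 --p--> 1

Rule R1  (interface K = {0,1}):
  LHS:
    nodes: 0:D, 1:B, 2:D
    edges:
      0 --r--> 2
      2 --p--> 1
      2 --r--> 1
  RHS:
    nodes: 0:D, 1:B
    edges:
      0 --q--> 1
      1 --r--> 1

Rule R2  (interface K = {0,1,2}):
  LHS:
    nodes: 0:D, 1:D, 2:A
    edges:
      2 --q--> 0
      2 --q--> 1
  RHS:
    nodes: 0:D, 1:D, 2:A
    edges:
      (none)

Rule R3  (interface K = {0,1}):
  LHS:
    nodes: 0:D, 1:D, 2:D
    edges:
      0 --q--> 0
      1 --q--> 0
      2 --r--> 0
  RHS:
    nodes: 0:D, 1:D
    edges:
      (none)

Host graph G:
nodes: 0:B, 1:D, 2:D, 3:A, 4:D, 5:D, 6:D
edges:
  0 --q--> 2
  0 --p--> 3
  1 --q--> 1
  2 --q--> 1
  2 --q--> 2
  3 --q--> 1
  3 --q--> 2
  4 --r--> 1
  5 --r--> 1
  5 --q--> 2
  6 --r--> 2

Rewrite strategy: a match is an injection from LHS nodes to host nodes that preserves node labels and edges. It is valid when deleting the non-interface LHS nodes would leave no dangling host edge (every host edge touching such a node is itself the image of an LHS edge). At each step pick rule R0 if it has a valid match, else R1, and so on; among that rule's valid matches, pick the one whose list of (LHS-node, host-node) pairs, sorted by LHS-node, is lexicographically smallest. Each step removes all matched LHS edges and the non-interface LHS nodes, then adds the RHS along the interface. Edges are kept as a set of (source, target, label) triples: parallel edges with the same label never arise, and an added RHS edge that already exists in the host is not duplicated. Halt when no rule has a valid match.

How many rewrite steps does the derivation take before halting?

start.  V:7 E:11  edges: 0-q->2 0-p->3 1-q->1 2-q->1 2-q->2 3-q->1 3-q->2 4-r->1 5-r->1 5-q->2 6-r->2
1. fire R2 via {0↦1, 1↦2, 2↦3}  →  V:7 E:9  edges: 0-q->2 0-p->3 1-q->1 2-q->1 2-q->2 4-r->1 5-r->1 5-q->2 6-r->2
2. fire R3 via {0↦1, 1↦2, 2↦4}  →  V:6 E:6  edges: 0-q->2 0-p->3 2-q->2 5-r->1 5-q->2 6-r->2
3. fire R3 via {0↦2, 1↦5, 2↦6}  →  V:5 E:3  edges: 0-q->2 0-p->3 5-r->1
halt: no rule applies after step 3

Answer: 3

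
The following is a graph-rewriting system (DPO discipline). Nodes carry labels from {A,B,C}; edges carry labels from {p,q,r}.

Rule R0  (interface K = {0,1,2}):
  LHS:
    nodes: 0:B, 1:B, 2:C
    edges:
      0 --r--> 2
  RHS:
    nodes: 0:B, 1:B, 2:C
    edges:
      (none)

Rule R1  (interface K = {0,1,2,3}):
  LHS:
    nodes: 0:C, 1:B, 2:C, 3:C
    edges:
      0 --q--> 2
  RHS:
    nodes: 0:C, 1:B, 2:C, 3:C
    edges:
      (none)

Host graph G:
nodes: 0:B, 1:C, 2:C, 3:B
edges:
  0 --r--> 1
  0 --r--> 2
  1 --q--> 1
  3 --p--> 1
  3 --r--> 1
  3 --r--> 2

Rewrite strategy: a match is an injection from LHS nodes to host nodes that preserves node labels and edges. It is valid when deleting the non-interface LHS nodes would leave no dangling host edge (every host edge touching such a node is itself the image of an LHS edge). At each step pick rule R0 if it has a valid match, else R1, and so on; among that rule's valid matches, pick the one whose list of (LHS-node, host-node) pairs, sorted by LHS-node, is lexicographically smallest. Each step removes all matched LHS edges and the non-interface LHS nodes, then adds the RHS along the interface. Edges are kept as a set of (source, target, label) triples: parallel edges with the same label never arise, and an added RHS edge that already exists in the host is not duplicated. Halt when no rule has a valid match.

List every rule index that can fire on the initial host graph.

R0: 4 valid matches — {0↦0, 1↦3, 2↦1}, {0↦0, 1↦3, 2↦2}, {0↦3, 1↦0, 2↦1} (+1 more)
R1: no valid match — LHS pattern not found

Answer: [R0]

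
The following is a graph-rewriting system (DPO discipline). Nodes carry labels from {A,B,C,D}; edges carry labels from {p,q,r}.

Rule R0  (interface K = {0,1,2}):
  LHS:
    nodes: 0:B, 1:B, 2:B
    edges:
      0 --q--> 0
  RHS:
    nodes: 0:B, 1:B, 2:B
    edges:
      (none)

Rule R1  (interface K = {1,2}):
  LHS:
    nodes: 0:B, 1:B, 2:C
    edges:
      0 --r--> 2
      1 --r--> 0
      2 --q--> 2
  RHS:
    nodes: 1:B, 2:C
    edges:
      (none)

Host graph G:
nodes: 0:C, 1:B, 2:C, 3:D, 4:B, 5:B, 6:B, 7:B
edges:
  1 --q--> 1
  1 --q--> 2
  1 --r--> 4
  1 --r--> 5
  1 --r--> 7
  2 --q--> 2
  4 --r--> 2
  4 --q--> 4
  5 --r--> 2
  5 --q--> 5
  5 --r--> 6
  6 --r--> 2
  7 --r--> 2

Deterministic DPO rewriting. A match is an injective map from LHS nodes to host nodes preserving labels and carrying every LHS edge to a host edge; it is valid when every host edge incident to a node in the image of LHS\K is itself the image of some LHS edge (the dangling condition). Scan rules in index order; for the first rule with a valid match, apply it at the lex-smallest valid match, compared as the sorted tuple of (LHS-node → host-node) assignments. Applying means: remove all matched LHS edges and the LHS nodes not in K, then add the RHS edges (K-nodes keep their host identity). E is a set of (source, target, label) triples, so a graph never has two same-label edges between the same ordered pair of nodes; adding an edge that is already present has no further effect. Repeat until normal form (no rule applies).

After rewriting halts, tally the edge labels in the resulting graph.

Answer: q:1 r:6

Derivation:
[0] host  ⇒  8 nodes, 13 edges  {1-q->1 1-q->2 1-r->4 1-r->5 1-r->7 2-q->2 4-r->2 4-q->4 5-r->2 5-q->5 5-r->6 6-r->2 7-r->2}
[1] R0 @ {0↦1, 1↦4, 2↦5}  ⇒  8 nodes, 12 edges  {1-q->2 1-r->4 1-r->5 1-r->7 2-q->2 4-r->2 4-q->4 5-r->2 5-q->5 5-r->6 6-r->2 7-r->2}
[2] R0 @ {0↦4, 1↦1, 2↦5}  ⇒  8 nodes, 11 edges  {1-q->2 1-r->4 1-r->5 1-r->7 2-q->2 4-r->2 5-r->2 5-q->5 5-r->6 6-r->2 7-r->2}
[3] R0 @ {0↦5, 1↦1, 2↦4}  ⇒  8 nodes, 10 edges  {1-q->2 1-r->4 1-r->5 1-r->7 2-q->2 4-r->2 5-r->2 5-r->6 6-r->2 7-r->2}
[4] R1 @ {0↦4, 1↦1, 2↦2}  ⇒  7 nodes, 7 edges  {1-q->2 1-r->5 1-r->7 5-r->2 5-r->6 6-r->2 7-r->2}
normal form: no rule applies after step 4
NF edges: [(1, 2, 'q'), (1, 5, 'r'), (1, 7, 'r'), (5, 2, 'r'), (5, 6, 'r'), (6, 2, 'r'), (7, 2, 'r')]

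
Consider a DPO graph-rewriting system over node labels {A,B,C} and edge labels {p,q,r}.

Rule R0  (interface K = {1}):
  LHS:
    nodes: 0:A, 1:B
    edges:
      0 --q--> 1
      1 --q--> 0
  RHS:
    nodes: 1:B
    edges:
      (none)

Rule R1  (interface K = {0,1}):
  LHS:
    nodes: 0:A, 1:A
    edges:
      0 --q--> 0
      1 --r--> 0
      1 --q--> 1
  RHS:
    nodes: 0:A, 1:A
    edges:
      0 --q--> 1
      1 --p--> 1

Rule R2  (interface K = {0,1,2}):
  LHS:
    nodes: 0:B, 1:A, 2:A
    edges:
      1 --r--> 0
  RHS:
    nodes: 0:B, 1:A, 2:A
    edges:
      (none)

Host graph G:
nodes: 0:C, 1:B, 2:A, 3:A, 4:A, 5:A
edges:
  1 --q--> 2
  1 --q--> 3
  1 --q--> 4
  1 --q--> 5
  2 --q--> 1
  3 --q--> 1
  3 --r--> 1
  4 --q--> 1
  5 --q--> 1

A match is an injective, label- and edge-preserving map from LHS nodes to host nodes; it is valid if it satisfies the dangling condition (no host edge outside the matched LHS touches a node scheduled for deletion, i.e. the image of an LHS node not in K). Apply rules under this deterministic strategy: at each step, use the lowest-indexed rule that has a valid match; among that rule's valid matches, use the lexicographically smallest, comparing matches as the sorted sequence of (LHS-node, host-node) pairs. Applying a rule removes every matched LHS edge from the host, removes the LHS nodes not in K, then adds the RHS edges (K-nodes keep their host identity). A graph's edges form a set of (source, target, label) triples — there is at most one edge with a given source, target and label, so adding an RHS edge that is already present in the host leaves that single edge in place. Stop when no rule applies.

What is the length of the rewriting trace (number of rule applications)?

Answer: 3

Steps:
start.  V:6 E:9  edges: 1-q->2 1-q->3 1-q->4 1-q->5 2-q->1 3-q->1 3-r->1 4-q->1 5-q->1
1. fire R0 via {0↦2, 1↦1}  →  V:5 E:7  edges: 1-q->3 1-q->4 1-q->5 3-q->1 3-r->1 4-q->1 5-q->1
2. fire R0 via {0↦4, 1↦1}  →  V:4 E:5  edges: 1-q->3 1-q->5 3-q->1 3-r->1 5-q->1
3. fire R0 via {0↦5, 1↦1}  →  V:3 E:3  edges: 1-q->3 3-q->1 3-r->1
final graph: no rule applies after step 3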